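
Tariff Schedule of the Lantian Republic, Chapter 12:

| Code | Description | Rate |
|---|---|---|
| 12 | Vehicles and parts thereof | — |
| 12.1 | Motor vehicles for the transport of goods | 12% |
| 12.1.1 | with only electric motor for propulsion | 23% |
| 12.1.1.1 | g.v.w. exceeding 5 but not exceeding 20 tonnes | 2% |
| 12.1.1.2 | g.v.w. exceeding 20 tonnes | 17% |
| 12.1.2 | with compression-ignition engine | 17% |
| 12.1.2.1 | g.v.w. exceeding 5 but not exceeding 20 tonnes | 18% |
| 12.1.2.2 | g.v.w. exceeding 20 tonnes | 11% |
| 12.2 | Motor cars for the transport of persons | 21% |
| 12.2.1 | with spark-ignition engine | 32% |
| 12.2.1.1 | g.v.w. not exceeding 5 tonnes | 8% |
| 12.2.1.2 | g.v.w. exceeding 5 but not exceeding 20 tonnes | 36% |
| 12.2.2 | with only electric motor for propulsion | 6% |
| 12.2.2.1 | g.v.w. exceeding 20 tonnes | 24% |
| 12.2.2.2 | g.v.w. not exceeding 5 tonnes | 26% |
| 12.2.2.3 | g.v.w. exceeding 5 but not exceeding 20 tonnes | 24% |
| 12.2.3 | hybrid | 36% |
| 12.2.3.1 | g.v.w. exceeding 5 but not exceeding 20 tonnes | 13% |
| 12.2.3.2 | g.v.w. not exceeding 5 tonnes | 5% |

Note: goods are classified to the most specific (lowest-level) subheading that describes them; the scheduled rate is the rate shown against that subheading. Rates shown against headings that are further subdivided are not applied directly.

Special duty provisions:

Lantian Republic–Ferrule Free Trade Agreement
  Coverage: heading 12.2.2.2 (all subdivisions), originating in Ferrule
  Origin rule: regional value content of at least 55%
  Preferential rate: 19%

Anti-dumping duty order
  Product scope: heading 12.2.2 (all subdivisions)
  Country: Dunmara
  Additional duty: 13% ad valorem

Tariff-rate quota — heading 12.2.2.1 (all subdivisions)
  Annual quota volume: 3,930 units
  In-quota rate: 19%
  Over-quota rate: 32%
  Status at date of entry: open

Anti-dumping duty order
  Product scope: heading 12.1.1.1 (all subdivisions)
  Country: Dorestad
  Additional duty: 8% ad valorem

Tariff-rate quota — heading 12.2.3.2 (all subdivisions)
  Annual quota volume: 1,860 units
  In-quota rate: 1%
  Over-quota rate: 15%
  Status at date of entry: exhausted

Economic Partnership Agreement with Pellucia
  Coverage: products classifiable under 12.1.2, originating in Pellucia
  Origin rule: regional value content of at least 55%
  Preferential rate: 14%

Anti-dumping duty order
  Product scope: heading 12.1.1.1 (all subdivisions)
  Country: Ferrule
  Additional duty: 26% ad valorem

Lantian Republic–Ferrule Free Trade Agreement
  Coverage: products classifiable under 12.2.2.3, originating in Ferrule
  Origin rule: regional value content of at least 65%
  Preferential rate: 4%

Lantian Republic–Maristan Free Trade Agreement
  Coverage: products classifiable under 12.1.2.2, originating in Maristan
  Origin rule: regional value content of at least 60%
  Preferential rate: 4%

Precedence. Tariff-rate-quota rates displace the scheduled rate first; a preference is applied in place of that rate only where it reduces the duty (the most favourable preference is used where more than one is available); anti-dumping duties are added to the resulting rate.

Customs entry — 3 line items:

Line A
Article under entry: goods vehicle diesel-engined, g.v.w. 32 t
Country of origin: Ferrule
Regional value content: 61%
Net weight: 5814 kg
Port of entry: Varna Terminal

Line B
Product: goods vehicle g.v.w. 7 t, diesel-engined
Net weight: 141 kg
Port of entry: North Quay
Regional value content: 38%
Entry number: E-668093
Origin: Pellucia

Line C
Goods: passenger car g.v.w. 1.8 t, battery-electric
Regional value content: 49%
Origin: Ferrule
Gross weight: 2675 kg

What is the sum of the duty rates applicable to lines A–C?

Line A: goods vehicle → 12.1; diesel-engined → 12.1.2; g.v.w. 32 t → 12.1.2.2. Scheduled 11%. Ferrule agreement on 12.2.2.2: 12.1.2.2 not covered; Ferrule agreement on 12.2.2.3: 12.1.2.2 not covered. → 11%.
Line B: goods vehicle → 12.1; diesel-engined → 12.1.2; g.v.w. 7 t → 12.1.2.1. Scheduled 18%. Pellucia agreement on 12.1.2: RVC < 55%. → 18%.
Line C: passenger car → 12.2; battery-electric → 12.2.2; g.v.w. 1.8 t → 12.2.2.2. Scheduled 26%. Ferrule agreement on 12.2.2.2: RVC < 55%; Ferrule agreement on 12.2.2.3: 12.2.2.2 not covered. → 26%.
Sum: 11% + 18% + 26% = 55%.

55%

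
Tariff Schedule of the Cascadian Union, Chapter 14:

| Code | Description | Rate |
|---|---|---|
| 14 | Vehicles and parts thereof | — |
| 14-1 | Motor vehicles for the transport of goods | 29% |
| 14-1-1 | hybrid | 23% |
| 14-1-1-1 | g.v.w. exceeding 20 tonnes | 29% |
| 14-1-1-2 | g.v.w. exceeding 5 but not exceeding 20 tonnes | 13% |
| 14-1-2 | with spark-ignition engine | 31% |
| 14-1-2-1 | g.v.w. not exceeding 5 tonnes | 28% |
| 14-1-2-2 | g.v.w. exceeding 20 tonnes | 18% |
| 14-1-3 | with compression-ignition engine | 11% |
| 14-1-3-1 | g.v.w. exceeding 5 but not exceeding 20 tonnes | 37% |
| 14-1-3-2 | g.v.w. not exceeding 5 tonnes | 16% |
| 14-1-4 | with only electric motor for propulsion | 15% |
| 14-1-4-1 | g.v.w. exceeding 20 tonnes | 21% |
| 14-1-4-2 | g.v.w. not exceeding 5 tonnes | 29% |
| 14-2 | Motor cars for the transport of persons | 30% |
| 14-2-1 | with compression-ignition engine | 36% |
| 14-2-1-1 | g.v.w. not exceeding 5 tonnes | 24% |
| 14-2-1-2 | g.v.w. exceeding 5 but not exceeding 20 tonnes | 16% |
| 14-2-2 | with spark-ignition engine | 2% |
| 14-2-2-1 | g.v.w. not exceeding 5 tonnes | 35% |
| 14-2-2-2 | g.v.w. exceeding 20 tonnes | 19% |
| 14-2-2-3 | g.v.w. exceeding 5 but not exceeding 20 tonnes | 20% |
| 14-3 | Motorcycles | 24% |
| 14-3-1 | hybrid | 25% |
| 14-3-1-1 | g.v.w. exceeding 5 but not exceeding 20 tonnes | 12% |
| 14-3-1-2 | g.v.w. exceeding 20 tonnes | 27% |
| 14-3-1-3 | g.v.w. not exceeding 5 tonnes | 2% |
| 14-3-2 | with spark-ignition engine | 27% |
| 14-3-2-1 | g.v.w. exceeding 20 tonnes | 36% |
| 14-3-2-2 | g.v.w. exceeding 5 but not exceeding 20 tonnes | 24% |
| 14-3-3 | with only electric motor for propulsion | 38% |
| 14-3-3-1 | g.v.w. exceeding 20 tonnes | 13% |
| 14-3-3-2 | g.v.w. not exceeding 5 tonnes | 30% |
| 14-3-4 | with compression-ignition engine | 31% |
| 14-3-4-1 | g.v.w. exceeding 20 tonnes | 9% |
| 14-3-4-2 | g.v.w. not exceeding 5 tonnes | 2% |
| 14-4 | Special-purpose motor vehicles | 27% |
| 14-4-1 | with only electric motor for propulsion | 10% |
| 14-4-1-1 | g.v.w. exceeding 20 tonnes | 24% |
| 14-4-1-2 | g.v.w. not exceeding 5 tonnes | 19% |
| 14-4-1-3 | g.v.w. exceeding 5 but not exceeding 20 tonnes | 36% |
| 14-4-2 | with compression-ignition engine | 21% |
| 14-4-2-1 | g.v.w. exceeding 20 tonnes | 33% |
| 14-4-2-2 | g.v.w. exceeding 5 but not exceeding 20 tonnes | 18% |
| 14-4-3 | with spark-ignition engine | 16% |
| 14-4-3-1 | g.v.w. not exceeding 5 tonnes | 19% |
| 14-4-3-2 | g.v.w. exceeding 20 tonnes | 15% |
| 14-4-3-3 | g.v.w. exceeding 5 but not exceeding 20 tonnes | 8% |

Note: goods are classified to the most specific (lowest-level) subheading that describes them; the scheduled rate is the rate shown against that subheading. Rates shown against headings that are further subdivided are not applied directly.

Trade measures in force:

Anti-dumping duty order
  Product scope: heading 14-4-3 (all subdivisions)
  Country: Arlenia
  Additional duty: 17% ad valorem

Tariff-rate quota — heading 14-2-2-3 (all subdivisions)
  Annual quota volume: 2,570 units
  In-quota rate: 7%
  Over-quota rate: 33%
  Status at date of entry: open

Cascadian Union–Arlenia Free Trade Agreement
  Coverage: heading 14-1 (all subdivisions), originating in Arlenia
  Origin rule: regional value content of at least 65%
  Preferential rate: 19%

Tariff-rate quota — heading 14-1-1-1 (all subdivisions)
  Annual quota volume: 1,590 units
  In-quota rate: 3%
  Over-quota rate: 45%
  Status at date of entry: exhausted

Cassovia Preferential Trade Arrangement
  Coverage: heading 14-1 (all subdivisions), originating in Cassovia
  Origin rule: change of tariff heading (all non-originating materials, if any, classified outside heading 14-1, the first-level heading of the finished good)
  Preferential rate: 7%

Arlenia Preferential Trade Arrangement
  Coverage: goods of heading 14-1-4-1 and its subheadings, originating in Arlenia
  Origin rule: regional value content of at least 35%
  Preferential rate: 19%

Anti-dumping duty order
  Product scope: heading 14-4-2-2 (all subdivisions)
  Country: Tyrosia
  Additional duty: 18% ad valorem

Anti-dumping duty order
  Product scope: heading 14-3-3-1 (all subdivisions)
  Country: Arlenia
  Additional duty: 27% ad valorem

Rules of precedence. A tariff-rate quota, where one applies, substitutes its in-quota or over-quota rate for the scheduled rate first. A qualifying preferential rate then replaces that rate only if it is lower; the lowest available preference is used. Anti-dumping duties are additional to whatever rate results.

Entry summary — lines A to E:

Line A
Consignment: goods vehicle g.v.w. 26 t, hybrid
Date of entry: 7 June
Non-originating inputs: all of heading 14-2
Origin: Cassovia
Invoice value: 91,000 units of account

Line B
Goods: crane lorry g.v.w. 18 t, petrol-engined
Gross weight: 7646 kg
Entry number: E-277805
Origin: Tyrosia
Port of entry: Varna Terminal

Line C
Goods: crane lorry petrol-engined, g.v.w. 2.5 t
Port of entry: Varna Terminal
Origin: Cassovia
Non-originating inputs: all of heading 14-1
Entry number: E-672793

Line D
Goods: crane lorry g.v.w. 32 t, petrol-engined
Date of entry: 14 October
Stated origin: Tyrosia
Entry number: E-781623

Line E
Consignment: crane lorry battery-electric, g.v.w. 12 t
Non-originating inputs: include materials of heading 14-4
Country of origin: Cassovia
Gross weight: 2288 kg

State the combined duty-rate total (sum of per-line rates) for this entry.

85%

Line A: goods vehicle → 14-1; hybrid → 14-1-1; g.v.w. 26 t → 14-1-1-1. Scheduled 29%. quota on 14-1-1-1 exhausted → over-quota 45%; Cassovia agreement on 14-1: CTH met → 7% available; preferential 7%. → 7%.
Line B: crane lorry → 14-4; petrol-engined → 14-4-3; g.v.w. 18 t → 14-4-3-3. Scheduled 8%. No special measure applies. → 8%.
Line C: crane lorry → 14-4; petrol-engined → 14-4-3; g.v.w. 2.5 t → 14-4-3-1. Scheduled 19%. Cassovia agreement on 14-1: 14-4-3-1 not covered. → 19%.
Line D: crane lorry → 14-4; petrol-engined → 14-4-3; g.v.w. 32 t → 14-4-3-2. Scheduled 15%. No special measure applies. → 15%.
Line E: crane lorry → 14-4; battery-electric → 14-4-1; g.v.w. 12 t → 14-4-1-3. Scheduled 36%. Cassovia agreement on 14-1: 14-4-1-3 not covered. → 36%.
Sum: 7% + 8% + 19% + 15% + 36% = 85%.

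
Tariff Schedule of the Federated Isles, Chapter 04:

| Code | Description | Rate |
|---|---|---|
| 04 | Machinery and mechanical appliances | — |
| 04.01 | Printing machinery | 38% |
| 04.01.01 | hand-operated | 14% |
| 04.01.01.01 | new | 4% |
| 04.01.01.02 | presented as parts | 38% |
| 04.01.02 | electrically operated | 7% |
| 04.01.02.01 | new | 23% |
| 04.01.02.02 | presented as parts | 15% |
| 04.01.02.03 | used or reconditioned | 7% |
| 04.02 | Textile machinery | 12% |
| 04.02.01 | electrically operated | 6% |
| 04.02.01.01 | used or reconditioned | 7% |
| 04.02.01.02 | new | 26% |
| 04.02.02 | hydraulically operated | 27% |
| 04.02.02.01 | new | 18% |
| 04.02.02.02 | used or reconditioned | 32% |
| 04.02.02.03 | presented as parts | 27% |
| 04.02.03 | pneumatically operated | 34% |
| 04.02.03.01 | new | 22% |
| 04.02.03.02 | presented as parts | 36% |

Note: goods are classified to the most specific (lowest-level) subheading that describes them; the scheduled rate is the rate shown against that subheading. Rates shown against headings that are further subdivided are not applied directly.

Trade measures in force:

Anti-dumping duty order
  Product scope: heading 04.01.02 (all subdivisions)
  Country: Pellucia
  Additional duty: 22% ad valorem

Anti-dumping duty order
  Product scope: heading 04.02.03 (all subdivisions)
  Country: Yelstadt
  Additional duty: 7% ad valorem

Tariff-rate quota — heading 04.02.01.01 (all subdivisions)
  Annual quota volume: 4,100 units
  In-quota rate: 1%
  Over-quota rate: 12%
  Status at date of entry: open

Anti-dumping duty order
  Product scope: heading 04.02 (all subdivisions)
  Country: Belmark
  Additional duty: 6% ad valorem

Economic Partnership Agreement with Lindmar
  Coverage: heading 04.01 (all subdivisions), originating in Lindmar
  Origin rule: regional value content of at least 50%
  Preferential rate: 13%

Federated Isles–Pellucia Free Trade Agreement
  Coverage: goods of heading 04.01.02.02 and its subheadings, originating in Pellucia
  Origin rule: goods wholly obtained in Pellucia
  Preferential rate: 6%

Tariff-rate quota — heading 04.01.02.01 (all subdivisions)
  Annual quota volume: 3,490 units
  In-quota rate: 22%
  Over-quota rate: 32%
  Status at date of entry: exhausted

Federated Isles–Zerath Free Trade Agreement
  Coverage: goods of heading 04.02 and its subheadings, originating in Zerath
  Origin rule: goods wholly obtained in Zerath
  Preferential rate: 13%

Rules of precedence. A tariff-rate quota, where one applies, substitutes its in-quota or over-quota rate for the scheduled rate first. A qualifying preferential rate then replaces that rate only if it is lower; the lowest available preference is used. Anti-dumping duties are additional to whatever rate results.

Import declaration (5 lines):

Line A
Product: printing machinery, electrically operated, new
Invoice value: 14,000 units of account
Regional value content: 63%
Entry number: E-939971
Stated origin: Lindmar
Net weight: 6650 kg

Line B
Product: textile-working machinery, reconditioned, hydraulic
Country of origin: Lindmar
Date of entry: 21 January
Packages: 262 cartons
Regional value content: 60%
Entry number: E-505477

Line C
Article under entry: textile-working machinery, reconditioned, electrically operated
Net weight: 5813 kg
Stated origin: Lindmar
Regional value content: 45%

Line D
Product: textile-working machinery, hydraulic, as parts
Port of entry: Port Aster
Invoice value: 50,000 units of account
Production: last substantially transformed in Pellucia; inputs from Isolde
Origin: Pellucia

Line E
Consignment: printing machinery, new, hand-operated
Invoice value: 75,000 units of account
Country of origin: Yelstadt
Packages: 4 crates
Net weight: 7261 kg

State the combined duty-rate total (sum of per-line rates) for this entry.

77%

Line A: printing → 04.01; electrically operated → 04.01.02; new → 04.01.02.01. Scheduled 23%. quota on 04.01.02.01 exhausted → over-quota 32%; Lindmar agreement on 04.01: RVC ≥ 50% → 13% available; preferential 13%. → 13%.
Line B: textile-working → 04.02; hydraulic → 04.02.02; reconditioned → 04.02.02.02. Scheduled 32%. Lindmar agreement on 04.01: 04.02.02.02 not covered. → 32%.
Line C: textile-working → 04.02; electrically operated → 04.02.01; reconditioned → 04.02.01.01. Scheduled 7%. quota on 04.02.01.01 open → in-quota 1%; Lindmar agreement on 04.01: 04.02.01.01 not covered. → 1%.
Line D: textile-working → 04.02; hydraulic → 04.02.02; as parts → 04.02.02.03. Scheduled 27%. Pellucia agreement on 04.01.02.02: 04.02.02.03 not covered. → 27%.
Line E: printing → 04.01; hand-operated → 04.01.01; new → 04.01.01.01. Scheduled 4%. No special measure applies. → 4%.
Sum: 13% + 32% + 1% + 27% + 4% = 77%.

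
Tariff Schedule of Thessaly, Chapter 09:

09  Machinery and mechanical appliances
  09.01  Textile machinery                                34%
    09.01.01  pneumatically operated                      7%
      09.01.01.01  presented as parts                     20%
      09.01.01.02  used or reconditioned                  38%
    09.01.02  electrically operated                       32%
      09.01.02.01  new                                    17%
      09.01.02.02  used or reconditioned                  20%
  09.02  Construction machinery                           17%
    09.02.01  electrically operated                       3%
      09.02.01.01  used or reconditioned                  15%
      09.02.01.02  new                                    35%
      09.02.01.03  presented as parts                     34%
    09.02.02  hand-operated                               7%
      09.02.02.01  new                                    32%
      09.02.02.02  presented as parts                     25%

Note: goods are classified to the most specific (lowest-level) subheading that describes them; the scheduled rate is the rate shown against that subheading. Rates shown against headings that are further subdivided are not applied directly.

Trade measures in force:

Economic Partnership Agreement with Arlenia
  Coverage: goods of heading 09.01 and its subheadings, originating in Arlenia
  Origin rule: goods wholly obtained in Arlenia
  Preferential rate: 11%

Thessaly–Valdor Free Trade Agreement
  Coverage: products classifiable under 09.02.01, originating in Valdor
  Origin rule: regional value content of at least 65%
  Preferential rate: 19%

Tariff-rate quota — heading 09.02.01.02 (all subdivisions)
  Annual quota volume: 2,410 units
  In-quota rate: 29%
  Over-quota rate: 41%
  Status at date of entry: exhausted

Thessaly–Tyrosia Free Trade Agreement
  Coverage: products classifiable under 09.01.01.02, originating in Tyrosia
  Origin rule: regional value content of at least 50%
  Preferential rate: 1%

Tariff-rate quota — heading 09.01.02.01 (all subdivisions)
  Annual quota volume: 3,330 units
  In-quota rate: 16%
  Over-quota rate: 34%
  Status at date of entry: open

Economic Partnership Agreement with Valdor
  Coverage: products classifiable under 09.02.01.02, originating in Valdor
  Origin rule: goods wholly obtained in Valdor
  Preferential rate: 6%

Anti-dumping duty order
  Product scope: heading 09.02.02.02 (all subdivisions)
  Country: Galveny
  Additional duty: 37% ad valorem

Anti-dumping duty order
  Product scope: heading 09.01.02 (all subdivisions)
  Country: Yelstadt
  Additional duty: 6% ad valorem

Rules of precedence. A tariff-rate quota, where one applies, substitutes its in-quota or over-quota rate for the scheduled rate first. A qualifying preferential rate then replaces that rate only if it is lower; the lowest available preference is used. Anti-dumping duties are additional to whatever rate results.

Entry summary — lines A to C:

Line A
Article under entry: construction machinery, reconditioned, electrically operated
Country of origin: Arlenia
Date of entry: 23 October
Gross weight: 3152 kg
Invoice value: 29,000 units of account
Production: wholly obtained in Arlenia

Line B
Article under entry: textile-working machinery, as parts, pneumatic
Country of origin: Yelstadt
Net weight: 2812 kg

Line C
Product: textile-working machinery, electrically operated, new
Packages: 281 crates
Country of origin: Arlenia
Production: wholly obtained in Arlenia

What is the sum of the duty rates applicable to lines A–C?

46%

Line A: construction → 09.02; electrically operated → 09.02.01; reconditioned → 09.02.01.01. Scheduled 15%. Arlenia agreement on 09.01: 09.02.01.01 not covered. → 15%.
Line B: textile-working → 09.01; pneumatic → 09.01.01; as parts → 09.01.01.01. Scheduled 20%. No special measure applies. → 20%.
Line C: textile-working → 09.01; electrically operated → 09.01.02; new → 09.01.02.01. Scheduled 17%. quota on 09.01.02.01 open → in-quota 16%; Arlenia agreement on 09.01: wholly obtained → 11% available; preferential 11%. → 11%.
Sum: 15% + 20% + 11% = 46%.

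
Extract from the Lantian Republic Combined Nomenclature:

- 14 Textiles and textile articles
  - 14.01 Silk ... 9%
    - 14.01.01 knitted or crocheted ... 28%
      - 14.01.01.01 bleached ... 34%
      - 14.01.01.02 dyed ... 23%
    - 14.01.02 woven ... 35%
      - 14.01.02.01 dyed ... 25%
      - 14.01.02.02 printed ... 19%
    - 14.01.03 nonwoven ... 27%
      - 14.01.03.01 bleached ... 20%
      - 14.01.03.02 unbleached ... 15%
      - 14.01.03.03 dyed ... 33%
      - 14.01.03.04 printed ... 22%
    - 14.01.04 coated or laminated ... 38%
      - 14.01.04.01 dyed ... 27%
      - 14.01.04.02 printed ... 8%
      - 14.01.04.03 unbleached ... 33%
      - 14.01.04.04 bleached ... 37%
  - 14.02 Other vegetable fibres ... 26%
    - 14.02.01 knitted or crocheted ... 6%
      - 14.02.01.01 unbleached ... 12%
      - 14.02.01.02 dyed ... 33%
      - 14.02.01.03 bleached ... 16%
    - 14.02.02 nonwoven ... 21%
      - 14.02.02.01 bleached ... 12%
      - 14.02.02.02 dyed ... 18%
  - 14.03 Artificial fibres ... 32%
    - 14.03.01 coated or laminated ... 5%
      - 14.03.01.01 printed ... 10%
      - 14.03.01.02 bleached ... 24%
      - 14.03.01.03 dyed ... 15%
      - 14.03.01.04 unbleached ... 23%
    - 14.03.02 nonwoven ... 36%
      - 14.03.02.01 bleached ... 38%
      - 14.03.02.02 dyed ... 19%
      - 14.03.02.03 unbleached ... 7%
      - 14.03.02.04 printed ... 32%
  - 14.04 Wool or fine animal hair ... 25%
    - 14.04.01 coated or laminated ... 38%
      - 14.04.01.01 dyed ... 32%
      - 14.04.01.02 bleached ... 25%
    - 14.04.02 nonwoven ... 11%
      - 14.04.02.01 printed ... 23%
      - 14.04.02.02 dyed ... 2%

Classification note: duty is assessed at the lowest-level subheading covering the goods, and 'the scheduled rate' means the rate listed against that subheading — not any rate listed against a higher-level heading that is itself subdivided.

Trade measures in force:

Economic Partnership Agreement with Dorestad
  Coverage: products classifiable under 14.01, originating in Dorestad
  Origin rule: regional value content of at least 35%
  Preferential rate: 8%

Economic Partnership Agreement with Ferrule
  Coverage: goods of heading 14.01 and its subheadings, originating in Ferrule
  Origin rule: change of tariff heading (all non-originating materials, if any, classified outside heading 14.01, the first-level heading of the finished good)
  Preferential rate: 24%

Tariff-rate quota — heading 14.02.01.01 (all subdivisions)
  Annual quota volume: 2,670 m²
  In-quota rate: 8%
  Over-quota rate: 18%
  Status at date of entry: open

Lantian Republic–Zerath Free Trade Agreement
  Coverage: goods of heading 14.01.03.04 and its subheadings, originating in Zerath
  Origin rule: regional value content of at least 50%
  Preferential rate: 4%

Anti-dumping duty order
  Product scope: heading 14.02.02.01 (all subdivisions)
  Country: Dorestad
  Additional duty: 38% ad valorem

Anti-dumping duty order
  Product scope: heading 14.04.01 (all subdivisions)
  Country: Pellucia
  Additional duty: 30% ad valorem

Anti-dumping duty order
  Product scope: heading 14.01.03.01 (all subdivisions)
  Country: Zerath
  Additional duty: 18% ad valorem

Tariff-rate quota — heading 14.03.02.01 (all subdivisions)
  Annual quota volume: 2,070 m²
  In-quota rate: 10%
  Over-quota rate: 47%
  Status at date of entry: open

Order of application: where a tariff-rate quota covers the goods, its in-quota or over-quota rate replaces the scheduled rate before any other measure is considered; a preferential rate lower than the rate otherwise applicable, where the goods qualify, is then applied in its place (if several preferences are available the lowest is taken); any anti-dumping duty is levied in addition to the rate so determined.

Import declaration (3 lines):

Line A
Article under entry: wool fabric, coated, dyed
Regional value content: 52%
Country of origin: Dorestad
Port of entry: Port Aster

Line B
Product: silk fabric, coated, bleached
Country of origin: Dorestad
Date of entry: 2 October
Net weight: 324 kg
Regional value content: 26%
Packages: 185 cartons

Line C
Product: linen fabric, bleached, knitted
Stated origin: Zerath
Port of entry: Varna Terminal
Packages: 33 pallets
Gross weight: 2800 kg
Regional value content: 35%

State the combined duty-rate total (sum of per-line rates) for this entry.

85%

Line A: wool → 14.04; coated → 14.04.01; dyed → 14.04.01.01. Scheduled 32%. Dorestad agreement on 14.01: 14.04.01.01 not covered. → 32%.
Line B: silk → 14.01; coated → 14.01.04; bleached → 14.01.04.04. Scheduled 37%. Dorestad agreement on 14.01: RVC < 35%. → 37%.
Line C: linen → 14.02; knitted → 14.02.01; bleached → 14.02.01.03. Scheduled 16%. Zerath agreement on 14.01.03.04: 14.02.01.03 not covered. → 16%.
Sum: 32% + 37% + 16% = 85%.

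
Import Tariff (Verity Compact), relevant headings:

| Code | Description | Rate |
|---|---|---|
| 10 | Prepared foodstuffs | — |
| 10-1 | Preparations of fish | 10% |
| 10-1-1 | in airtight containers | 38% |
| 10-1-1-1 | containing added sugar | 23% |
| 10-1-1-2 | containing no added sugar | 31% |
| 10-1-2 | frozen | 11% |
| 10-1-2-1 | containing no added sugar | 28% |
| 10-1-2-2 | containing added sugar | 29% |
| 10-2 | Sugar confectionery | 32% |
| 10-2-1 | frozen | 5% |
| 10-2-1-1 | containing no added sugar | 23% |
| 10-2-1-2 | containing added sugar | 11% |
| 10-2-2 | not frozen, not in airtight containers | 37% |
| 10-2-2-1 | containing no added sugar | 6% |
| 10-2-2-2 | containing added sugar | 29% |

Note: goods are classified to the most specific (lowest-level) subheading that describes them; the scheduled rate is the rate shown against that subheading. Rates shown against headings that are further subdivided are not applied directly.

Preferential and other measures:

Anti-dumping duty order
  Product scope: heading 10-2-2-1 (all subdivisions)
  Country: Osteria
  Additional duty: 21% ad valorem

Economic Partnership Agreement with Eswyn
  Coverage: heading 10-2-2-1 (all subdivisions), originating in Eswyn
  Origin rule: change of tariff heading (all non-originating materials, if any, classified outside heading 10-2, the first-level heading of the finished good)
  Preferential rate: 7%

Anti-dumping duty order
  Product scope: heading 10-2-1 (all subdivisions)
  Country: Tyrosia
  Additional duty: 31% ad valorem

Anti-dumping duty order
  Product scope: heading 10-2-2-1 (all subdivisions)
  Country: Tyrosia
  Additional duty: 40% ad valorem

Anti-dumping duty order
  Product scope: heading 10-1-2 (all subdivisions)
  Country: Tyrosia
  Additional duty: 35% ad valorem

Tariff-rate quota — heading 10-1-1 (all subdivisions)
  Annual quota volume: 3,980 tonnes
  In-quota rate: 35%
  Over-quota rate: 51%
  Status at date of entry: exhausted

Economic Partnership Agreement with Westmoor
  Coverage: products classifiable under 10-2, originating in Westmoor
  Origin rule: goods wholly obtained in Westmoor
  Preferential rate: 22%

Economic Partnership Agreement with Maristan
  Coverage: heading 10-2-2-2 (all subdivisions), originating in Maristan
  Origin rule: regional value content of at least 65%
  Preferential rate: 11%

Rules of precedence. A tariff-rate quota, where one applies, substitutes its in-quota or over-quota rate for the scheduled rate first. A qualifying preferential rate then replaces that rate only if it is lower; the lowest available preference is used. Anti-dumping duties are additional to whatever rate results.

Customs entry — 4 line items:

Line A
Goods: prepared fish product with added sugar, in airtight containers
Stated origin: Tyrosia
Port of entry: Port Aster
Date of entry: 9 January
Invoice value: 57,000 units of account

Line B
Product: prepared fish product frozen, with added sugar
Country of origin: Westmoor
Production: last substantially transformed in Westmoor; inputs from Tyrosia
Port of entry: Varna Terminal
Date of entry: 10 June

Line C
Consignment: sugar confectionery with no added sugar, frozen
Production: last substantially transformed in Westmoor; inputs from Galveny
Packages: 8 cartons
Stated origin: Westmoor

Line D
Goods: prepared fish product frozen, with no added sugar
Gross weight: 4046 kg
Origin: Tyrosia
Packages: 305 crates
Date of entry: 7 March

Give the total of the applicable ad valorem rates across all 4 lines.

Line A: prepared fish product → 10-1; in airtight containers → 10-1-1; with added sugar → 10-1-1-1. Scheduled 23%. quota on 10-1-1 exhausted → over-quota 51%. → 51%.
Line B: prepared fish product → 10-1; frozen → 10-1-2; with added sugar → 10-1-2-2. Scheduled 29%. Westmoor agreement on 10-2: 10-1-2-2 not covered. → 29%.
Line C: sugar confectionery → 10-2; frozen → 10-2-1; with no added sugar → 10-2-1-1. Scheduled 23%. Westmoor agreement on 10-2: not wholly obtained. → 23%.
Line D: prepared fish product → 10-1; frozen → 10-1-2; with no added sugar → 10-1-2-1. Scheduled 28%. anti-dumping (Tyrosia, 10-1-2): +35%; total 28% + 35% = 63%. → 63%.
Sum: 51% + 29% + 23% + 63% = 166%.

166%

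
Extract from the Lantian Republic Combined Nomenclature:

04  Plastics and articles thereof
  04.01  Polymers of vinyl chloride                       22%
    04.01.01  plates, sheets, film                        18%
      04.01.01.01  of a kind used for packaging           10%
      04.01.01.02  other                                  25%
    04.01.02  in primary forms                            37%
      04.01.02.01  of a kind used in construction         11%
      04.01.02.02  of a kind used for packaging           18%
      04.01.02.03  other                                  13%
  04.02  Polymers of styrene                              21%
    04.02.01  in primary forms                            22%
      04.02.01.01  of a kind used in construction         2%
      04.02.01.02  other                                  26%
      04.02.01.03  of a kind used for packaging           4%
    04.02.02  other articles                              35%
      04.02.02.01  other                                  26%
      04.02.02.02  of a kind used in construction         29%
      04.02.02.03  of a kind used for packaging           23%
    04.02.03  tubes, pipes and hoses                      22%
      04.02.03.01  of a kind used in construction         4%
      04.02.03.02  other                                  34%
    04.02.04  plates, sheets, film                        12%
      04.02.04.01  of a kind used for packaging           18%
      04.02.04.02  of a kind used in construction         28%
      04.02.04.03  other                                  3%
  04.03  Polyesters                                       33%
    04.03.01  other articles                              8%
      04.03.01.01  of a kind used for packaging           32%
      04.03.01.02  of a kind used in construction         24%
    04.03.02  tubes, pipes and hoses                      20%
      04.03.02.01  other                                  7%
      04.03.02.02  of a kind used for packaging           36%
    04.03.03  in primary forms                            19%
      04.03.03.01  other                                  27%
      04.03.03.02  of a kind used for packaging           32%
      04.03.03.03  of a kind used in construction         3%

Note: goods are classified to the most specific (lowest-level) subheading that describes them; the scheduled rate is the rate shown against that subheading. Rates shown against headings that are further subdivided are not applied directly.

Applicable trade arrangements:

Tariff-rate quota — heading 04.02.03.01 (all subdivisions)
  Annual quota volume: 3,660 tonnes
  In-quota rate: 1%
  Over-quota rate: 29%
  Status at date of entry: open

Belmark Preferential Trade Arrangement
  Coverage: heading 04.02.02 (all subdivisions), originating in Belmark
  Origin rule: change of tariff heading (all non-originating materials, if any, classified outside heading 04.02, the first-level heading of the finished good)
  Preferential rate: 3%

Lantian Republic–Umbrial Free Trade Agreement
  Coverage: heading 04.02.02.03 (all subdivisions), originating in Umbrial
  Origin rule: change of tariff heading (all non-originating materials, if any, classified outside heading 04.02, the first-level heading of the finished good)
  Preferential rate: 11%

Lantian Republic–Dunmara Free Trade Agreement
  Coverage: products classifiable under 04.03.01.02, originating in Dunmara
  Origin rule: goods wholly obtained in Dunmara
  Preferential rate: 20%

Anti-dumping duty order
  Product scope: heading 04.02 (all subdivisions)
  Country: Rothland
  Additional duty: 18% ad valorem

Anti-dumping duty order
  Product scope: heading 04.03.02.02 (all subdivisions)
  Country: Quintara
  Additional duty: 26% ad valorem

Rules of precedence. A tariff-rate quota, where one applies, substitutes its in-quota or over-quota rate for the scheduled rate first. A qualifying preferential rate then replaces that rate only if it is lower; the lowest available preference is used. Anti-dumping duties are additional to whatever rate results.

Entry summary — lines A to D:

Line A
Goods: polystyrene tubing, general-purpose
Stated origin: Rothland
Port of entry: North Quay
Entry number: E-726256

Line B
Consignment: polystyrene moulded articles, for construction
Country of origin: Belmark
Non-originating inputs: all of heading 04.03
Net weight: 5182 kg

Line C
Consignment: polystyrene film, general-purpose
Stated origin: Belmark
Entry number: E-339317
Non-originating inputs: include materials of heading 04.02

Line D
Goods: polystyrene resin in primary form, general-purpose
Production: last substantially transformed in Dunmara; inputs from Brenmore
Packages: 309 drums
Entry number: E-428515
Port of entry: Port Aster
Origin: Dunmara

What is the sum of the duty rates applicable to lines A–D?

Line A: polystyrene → 04.02; tubing → 04.02.03; general-purpose → 04.02.03.02. Scheduled 34%. anti-dumping (Rothland, 04.02): +18%; total 34% + 18% = 52%. → 52%.
Line B: polystyrene → 04.02; moulded articles → 04.02.02; for construction → 04.02.02.02. Scheduled 29%. Belmark agreement on 04.02.02: CTH met → 3% available; preferential 3%. → 3%.
Line C: polystyrene → 04.02; film → 04.02.04; general-purpose → 04.02.04.03. Scheduled 3%. Belmark agreement on 04.02.02: 04.02.04.03 not covered. → 3%.
Line D: polystyrene → 04.02; resin in primary form → 04.02.01; general-purpose → 04.02.01.02. Scheduled 26%. Dunmara agreement on 04.03.01.02: 04.02.01.02 not covered. → 26%.
Sum: 52% + 3% + 3% + 26% = 84%.

84%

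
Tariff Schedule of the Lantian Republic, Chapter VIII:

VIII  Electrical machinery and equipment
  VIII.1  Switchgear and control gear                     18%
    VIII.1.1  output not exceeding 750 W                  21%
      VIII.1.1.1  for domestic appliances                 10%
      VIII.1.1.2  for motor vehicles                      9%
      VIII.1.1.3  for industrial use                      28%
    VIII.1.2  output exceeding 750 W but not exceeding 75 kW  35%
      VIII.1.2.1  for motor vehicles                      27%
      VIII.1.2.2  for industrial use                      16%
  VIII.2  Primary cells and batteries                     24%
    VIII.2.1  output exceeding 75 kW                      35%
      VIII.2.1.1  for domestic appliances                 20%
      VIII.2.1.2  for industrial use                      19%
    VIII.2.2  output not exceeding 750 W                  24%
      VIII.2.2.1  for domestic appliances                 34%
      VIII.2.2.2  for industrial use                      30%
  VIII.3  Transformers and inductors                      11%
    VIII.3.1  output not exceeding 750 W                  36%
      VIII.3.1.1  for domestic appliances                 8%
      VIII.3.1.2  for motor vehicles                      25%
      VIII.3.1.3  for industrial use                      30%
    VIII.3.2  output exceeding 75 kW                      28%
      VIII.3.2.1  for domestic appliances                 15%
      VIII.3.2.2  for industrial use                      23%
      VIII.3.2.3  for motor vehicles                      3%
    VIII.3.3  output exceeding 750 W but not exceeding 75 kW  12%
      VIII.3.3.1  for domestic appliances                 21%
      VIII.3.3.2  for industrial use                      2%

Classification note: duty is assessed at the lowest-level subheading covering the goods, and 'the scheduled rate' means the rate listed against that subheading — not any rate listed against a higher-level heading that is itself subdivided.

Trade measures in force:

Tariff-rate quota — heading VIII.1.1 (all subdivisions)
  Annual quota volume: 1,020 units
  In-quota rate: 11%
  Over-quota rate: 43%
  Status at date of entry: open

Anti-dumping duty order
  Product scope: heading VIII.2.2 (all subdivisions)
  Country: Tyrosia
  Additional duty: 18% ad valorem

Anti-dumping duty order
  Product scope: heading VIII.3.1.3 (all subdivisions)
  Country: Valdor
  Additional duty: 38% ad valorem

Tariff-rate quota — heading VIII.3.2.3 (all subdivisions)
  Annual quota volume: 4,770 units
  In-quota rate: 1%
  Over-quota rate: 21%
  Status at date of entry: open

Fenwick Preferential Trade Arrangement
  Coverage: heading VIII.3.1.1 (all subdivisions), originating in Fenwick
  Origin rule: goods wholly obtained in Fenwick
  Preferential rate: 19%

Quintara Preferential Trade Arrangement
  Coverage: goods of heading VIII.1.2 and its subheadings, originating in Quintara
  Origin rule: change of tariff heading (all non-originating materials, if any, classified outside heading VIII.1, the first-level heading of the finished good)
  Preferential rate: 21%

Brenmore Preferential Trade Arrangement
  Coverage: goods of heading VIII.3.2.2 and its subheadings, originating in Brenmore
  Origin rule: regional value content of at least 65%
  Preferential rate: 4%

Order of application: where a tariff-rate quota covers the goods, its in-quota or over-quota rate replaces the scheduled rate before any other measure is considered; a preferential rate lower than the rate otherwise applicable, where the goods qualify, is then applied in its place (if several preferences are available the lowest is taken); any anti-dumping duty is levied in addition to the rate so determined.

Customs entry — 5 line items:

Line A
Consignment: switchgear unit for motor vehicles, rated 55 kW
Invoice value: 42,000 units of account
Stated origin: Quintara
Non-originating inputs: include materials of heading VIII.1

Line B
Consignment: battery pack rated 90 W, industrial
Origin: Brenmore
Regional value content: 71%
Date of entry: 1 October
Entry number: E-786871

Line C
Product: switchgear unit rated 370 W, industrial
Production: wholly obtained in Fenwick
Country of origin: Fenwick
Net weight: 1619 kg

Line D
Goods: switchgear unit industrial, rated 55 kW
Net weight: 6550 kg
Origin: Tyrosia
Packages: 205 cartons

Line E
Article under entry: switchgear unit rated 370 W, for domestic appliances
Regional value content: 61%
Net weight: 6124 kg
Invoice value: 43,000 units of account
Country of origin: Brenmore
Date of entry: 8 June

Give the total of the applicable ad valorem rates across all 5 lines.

95%

Line A: switchgear unit → VIII.1; rated 55 kW → VIII.1.2; for motor vehicles → VIII.1.2.1. Scheduled 27%. Quintara agreement on VIII.1.2: CTH not met. → 27%.
Line B: battery pack → VIII.2; rated 90 W → VIII.2.2; industrial → VIII.2.2.2. Scheduled 30%. Brenmore agreement on VIII.3.2.2: VIII.2.2.2 not covered. → 30%.
Line C: switchgear unit → VIII.1; rated 370 W → VIII.1.1; industrial → VIII.1.1.3. Scheduled 28%. quota on VIII.1.1 open → in-quota 11%; Fenwick agreement on VIII.3.1.1: VIII.1.1.3 not covered. → 11%.
Line D: switchgear unit → VIII.1; rated 55 kW → VIII.1.2; industrial → VIII.1.2.2. Scheduled 16%. No special measure applies. → 16%.
Line E: switchgear unit → VIII.1; rated 370 W → VIII.1.1; for domestic appliances → VIII.1.1.1. Scheduled 10%. quota on VIII.1.1 open → in-quota 11%; Brenmore agreement on VIII.3.2.2: VIII.1.1.1 not covered. → 11%.
Sum: 27% + 30% + 11% + 16% + 11% = 95%.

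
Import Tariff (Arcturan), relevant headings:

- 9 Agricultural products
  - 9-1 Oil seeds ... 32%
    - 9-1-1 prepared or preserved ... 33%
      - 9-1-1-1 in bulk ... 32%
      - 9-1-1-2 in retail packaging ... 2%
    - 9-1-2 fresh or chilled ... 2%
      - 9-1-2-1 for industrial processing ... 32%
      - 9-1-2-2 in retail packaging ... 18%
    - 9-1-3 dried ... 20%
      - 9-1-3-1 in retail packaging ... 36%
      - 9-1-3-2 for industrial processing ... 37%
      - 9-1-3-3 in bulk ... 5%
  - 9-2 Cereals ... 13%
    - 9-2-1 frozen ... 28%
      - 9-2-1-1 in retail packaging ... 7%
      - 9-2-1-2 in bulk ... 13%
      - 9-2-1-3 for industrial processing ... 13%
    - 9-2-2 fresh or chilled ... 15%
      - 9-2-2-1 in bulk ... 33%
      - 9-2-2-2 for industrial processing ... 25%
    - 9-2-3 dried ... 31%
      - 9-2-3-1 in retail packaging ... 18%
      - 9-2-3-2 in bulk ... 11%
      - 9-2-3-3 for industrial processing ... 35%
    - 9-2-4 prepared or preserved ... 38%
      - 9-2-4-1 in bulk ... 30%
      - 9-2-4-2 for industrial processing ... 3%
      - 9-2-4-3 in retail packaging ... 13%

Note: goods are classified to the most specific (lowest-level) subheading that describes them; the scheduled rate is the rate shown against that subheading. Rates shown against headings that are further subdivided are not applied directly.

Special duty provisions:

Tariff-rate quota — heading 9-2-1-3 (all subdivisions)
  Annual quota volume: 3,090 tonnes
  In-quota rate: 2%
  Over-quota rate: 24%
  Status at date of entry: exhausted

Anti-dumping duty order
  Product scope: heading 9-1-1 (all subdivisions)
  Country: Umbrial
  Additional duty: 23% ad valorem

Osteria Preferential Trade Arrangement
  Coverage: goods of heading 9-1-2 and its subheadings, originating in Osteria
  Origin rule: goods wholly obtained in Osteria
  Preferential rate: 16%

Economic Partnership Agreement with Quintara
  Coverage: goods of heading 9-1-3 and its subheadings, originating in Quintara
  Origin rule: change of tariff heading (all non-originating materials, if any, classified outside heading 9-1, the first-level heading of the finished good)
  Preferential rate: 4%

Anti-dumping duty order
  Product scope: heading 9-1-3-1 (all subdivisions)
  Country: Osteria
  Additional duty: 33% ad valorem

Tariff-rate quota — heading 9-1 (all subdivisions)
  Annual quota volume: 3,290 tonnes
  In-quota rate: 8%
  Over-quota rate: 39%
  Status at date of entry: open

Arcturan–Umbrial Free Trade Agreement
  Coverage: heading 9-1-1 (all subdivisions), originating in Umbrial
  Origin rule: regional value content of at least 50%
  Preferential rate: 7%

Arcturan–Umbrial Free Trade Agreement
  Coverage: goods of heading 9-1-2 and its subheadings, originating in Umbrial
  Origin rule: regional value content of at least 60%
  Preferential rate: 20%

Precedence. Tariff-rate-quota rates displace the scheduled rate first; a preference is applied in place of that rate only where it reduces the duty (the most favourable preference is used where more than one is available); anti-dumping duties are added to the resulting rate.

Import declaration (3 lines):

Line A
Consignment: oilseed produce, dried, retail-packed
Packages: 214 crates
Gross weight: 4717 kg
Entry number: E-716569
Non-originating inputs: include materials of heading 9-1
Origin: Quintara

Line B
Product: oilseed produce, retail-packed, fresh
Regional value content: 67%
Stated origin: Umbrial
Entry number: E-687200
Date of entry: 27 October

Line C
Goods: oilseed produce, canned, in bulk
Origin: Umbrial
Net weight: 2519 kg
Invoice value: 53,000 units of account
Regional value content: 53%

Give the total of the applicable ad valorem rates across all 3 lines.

46%

Line A: oilseed → 9-1; dried → 9-1-3; retail-packed → 9-1-3-1. Scheduled 36%. quota on 9-1 open → in-quota 8%; Quintara agreement on 9-1-3: CTH not met. → 8%.
Line B: oilseed → 9-1; fresh → 9-1-2; retail-packed → 9-1-2-2. Scheduled 18%. quota on 9-1 open → in-quota 8%; Umbrial agreement on 9-1-1: 9-1-2-2 not covered; Umbrial agreement on 9-1-2: RVC ≥ 60% → 20% available; preference 20% not lower than 8% → no reduction. → 8%.
Line C: oilseed → 9-1; canned → 9-1-1; in bulk → 9-1-1-1. Scheduled 32%. quota on 9-1 open → in-quota 8%; Umbrial agreement on 9-1-1: RVC ≥ 50% → 7% available; Umbrial agreement on 9-1-2: 9-1-1-1 not covered; preferential 7%; anti-dumping (Umbrial, 9-1-1): +23%; total 7% + 23% = 30%. → 30%.
Sum: 8% + 8% + 30% = 46%.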